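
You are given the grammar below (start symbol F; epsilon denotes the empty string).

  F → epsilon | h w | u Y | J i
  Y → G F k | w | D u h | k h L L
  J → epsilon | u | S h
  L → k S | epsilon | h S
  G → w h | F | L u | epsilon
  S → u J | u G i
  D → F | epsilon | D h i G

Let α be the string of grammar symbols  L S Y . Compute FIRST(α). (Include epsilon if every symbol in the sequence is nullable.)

Add FIRST(L)\{epsilon} = { h, k }; L is nullable, continue.
Add FIRST(S) = { u }; S is not nullable, stop.

{ h, k, u }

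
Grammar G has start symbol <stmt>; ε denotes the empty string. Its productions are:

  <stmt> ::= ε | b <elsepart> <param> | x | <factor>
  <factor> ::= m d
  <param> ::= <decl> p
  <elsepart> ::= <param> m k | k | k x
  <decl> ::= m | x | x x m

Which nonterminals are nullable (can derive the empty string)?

{ <stmt> }

Directly nullable (have an ε-production): <stmt>.
No other nonterminal has a production whose RHS symbols are all nullable.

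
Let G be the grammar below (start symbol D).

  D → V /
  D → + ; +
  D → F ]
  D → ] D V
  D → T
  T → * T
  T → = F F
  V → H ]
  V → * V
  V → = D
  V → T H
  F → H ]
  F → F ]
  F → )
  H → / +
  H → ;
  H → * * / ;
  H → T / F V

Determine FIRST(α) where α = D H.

{ ), *, +, /, ;, =, ] }

Add FIRST(D) = { ), *, +, /, ;, =, ] }; D is not nullable, stop.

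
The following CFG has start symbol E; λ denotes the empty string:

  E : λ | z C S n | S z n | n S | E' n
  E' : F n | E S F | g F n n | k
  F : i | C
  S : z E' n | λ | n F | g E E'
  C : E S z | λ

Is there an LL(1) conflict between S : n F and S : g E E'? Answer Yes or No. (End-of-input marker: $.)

No

FIRST(n F) = { n } and FIRST(g E E') = { g }.
The FIRST sets are disjoint and neither alternative is nullable — no conflict.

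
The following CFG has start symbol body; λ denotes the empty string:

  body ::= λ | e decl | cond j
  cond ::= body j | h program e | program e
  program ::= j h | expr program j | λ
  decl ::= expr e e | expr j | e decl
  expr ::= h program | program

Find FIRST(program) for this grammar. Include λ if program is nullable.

program ::= j h contributes {j}.
From program ::= expr program j: expr, program nullable, take FIRST(expr) ∪ FIRST(program) ∪ {j} = { h, j }.
program ::= λ contributes λ.
Union: FIRST(program) = { h, j, λ }.

{ h, j, λ }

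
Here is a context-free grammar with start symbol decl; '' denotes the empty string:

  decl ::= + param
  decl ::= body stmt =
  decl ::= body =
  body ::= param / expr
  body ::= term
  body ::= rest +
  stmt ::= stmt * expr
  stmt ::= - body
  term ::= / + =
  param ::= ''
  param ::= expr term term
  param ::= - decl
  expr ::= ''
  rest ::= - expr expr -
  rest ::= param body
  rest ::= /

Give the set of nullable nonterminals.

{ expr, param }

Directly nullable (have an ''-production): param, expr.
No other nonterminal has a production whose RHS symbols are all nullable.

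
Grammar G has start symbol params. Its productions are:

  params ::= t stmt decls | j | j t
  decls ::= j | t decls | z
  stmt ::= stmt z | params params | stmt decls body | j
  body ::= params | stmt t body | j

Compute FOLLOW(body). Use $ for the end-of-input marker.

In stmt ::= stmt decls body: body is at the end, add FOLLOW(stmt) = { j, t, z }.
In body ::= stmt t body: body is at the end, add FOLLOW(body) = { j, t, z }.
Union: FOLLOW(body) = { j, t, z }.

{ j, t, z }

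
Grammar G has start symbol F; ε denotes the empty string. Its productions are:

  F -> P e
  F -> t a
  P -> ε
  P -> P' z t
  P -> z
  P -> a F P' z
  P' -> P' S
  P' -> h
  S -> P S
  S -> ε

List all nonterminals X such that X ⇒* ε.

{ P, S }

Directly nullable (have an ε-production): P, S.
No other nonterminal has a production whose RHS symbols are all nullable.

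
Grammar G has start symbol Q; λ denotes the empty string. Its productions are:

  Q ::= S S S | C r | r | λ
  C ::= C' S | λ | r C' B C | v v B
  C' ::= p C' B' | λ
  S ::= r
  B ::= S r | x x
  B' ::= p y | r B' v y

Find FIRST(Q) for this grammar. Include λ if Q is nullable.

From Q ::= S S S: add FIRST(S) = { r }.
From Q ::= C r: C nullable, take FIRST(C) ∪ {r} = { p, r, v }.
Q ::= r contributes {r}.
Q ::= λ contributes λ.
Union: FIRST(Q) = { p, r, v, λ }.

{ p, r, v, λ }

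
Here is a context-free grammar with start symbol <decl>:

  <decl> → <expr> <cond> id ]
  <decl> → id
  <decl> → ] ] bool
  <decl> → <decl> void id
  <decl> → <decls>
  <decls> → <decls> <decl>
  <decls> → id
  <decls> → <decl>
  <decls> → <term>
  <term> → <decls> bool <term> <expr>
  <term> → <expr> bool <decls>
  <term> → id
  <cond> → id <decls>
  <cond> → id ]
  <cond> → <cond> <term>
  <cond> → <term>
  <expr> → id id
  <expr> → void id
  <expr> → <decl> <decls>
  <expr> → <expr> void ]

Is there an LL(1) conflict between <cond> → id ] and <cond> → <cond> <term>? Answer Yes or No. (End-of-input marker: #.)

FIRST(id ]) = { id } and FIRST(<cond> <term>) = { ], id, void }.
Both contain id, so the two alternatives are not disjoint — LL(1) conflict.

Yes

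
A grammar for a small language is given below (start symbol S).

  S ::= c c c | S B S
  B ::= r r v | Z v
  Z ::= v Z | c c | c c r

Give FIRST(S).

S ::= c c c contributes {c}.
From S ::= S B S: add FIRST(S) = { c }.
Union: FIRST(S) = { c }.

{ c }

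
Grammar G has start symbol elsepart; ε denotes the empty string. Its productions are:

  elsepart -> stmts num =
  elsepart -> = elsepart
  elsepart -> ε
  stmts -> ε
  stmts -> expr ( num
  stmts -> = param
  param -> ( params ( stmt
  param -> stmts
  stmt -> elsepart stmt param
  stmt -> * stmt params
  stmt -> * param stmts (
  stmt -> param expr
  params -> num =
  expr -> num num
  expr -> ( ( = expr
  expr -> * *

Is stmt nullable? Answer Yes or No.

No

Nullable nonterminals: elsepart, param, stmts.
No production of stmt has an RHS whose symbols are all nullable, so stmt is not nullable.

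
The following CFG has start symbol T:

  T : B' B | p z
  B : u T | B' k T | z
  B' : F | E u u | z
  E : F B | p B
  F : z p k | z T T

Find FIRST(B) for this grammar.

{ p, u, z }

B : u T contributes {u}.
From B : B' k T: add FIRST(B') = { p, z }.
B : z contributes {z}.
Union: FIRST(B) = { p, u, z }.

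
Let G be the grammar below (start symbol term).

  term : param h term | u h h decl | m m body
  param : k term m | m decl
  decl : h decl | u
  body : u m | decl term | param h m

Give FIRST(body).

{ h, k, m, u }

body : u m contributes {u}.
From body : decl term: add FIRST(decl) = { h, u }.
From body : param h m: add FIRST(param) = { k, m }.
Union: FIRST(body) = { h, k, m, u }.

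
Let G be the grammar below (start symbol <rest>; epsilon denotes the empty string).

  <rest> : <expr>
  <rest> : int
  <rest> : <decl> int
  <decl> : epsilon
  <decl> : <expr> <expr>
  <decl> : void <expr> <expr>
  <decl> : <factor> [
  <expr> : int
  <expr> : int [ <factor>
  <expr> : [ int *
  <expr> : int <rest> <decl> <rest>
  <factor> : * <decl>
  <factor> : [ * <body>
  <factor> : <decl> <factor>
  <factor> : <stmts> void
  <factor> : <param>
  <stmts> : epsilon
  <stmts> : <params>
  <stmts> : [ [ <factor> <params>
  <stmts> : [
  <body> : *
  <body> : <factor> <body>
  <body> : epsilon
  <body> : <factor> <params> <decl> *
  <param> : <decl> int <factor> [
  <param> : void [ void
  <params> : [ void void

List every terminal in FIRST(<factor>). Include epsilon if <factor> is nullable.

<factor> : * <decl> contributes {*}.
<factor> : [ * <body> contributes {[}.
From <factor> : <decl> <factor>: <decl> nullable, take FIRST(<decl>) ∪ FIRST(<factor>) = { *, [, int, void }.
From <factor> : <stmts> void: <stmts> nullable, take FIRST(<stmts>) ∪ {void} = { [, void }.
From <factor> : <param>: add FIRST(<param>) = { *, [, int, void }.
Union: FIRST(<factor>) = { *, [, int, void }.

{ *, [, int, void }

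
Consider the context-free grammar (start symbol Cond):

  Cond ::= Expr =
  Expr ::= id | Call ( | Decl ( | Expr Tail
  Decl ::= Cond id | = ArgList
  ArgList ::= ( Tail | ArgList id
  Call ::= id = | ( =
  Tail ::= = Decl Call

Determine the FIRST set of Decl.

{ (, =, id }

From Decl ::= Cond id: add FIRST(Cond) = { (, =, id }.
Decl ::= = ArgList contributes {=}.
Union: FIRST(Decl) = { (, =, id }.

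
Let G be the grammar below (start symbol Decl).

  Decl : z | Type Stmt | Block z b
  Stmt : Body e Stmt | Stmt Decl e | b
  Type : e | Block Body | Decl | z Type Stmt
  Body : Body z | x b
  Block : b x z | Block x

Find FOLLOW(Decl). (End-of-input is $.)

{ $, b, e, x }

Decl is the start symbol, so $ ∈ FOLLOW(Decl).
In Stmt : Stmt Decl e: add FIRST(e) = { e }.
In Type : Decl: Decl is at the end, add FOLLOW(Type) = { b, x }.
Union: FOLLOW(Decl) = { $, b, e, x }.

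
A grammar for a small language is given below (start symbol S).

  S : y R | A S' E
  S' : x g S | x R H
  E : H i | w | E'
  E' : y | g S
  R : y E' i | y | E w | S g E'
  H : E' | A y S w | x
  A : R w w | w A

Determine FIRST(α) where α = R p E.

{ g, w, x, y }

Add FIRST(R) = { g, w, x, y }; R is not nullable, stop.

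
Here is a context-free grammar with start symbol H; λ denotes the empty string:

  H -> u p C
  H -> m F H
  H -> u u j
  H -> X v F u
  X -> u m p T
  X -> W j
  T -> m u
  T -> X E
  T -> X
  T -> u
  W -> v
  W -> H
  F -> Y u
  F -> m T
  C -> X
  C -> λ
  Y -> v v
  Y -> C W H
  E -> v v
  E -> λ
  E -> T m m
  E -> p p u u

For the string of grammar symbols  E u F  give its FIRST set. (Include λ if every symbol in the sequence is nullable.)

{ m, p, u, v }

Add FIRST(E)\{λ} = { m, p, u, v }; E is nullable, continue.
u is a terminal; add {u} and stop.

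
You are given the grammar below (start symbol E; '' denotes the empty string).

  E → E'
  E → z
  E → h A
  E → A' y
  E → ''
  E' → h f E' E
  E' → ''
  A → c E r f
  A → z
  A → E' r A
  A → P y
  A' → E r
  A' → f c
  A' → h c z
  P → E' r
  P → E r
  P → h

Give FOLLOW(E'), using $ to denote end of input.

{ $, f, h, r, z }

In E → E': E' is at the end, add FOLLOW(E) = { $, f, h, r, z }.
In E' → h f E' E: add FIRST(E)\{''} = { f, h, r, z }.
  Since E is nullable, also add FOLLOW(E') = { $, f, h, r, z }.
In A → E' r A: add FIRST(r A) = { r }.
In P → E' r: add FIRST(r) = { r }.
Union: FOLLOW(E') = { $, f, h, r, z }.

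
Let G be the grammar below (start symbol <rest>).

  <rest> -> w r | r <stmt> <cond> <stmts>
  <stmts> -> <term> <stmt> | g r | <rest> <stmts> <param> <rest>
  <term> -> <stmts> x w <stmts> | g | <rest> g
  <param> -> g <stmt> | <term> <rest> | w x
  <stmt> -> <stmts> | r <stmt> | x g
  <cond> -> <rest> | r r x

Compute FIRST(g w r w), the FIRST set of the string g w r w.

g is a terminal; add {g} and stop.

{ g }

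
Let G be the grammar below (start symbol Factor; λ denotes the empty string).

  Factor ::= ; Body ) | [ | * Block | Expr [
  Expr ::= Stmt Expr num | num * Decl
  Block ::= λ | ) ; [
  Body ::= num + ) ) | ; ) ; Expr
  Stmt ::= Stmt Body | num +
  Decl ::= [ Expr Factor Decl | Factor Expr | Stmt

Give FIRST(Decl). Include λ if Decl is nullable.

Decl ::= [ Expr Factor Decl contributes {[}.
From Decl ::= Factor Expr: add FIRST(Factor) = { *, ;, [, num }.
From Decl ::= Stmt: add FIRST(Stmt) = { num }.
Union: FIRST(Decl) = { *, ;, [, num }.

{ *, ;, [, num }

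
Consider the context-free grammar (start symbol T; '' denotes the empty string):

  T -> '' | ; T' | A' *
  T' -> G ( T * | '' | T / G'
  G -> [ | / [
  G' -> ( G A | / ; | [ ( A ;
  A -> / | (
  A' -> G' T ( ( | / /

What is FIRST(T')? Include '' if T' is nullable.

{ (, /, ;, [, '' }

From T' -> G ( T *: add FIRST(G) = { /, [ }.
T' -> '' contributes ''.
From T' -> T / G': T nullable, take FIRST(T) ∪ {/} = { (, /, ;, [ }.
Union: FIRST(T') = { (, /, ;, [, '' }.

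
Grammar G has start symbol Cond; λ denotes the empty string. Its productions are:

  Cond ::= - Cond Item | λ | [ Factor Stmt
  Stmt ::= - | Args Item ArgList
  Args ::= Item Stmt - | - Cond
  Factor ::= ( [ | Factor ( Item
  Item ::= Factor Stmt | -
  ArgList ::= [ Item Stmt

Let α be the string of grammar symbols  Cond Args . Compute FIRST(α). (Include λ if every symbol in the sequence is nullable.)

{ (, -, [ }

Add FIRST(Cond)\{λ} = { -, [ }; Cond is nullable, continue.
Add FIRST(Args) = { (, - }; Args is not nullable, stop.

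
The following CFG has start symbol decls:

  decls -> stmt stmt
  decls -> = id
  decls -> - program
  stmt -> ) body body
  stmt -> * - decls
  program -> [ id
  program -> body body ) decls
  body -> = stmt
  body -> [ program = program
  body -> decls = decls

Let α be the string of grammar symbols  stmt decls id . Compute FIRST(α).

Add FIRST(stmt) = { ), * }; stmt is not nullable, stop.

{ ), * }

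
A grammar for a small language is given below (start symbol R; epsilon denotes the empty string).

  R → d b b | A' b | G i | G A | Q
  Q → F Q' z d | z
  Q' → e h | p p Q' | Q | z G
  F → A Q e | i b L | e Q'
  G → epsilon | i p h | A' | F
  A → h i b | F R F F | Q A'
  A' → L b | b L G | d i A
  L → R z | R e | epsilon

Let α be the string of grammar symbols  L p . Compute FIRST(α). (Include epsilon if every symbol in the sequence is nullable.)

{ b, d, e, h, i, p, z }

Add FIRST(L)\{epsilon} = { b, d, e, h, i, z }; L is nullable, continue.
p is a terminal; add {p} and stop.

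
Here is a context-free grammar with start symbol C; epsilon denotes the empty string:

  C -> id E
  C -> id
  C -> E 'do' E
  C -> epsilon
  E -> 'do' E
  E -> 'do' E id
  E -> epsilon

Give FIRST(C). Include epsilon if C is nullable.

{ 'do', id, epsilon }

C -> id E contributes {id}.
C -> id contributes {id}.
From C -> E 'do' E: E nullable, take FIRST(E) ∪ {'do'} = { 'do' }.
C -> epsilon contributes epsilon.
Union: FIRST(C) = { 'do', id, epsilon }.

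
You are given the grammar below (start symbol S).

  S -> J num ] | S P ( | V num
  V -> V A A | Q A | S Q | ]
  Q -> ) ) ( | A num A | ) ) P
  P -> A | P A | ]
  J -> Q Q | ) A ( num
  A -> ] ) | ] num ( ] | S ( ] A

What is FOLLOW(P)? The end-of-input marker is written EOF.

In S -> S P (: add FIRST(() = { ( }.
In Q -> ) ) P: P is at the end, add FOLLOW(Q) = { ), ], num }.
In P -> P A: add FIRST(A) = { ), ] }.
Union: FOLLOW(P) = { (, ), ], num }.

{ (, ), ], num }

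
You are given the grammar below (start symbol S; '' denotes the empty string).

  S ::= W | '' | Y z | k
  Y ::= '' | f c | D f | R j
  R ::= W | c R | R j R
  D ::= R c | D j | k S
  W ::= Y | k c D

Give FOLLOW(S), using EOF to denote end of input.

S is the start symbol, so EOF ∈ FOLLOW(S).
In D ::= k S: S is at the end, add FOLLOW(D) = { EOF, c, f, j }.
Union: FOLLOW(S) = { EOF, c, f, j }.

{ EOF, c, f, j }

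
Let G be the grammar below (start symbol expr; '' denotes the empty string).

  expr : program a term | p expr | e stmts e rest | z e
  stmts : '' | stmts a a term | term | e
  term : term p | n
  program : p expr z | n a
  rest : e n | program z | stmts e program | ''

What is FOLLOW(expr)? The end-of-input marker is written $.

{ $, z }

expr is the start symbol, so $ ∈ FOLLOW(expr).
In expr : p expr: expr is at the end, add FOLLOW(expr) = { $, z }.
In program : p expr z: add FIRST(z) = { z }.
Union: FOLLOW(expr) = { $, z }.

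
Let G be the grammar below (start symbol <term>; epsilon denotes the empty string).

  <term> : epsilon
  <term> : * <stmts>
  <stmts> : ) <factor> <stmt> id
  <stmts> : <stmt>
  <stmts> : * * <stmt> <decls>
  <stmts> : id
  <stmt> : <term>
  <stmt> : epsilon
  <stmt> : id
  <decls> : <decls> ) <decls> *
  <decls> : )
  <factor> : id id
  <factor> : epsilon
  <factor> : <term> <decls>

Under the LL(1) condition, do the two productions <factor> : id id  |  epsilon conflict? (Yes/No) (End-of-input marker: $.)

Yes

FIRST(id id) = { id } and FIRST(epsilon) = { epsilon }.
The second alternative is nullable and FOLLOW(<factor>) = { *, id } shares id with FIRST of the first — conflict.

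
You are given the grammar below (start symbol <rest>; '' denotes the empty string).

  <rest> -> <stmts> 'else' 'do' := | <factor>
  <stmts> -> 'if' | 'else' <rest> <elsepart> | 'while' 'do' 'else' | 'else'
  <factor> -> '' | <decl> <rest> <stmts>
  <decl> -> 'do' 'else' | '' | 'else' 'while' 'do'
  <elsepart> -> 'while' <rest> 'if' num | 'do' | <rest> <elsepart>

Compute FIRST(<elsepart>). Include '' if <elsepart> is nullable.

<elsepart> -> 'while' <rest> 'if' num contributes {'while'}.
<elsepart> -> 'do' contributes {'do'}.
From <elsepart> -> <rest> <elsepart>: <rest> nullable, take FIRST(<rest>) ∪ FIRST(<elsepart>) = { 'do', 'else', 'if', 'while' }.
Union: FIRST(<elsepart>) = { 'do', 'else', 'if', 'while' }.

{ 'do', 'else', 'if', 'while' }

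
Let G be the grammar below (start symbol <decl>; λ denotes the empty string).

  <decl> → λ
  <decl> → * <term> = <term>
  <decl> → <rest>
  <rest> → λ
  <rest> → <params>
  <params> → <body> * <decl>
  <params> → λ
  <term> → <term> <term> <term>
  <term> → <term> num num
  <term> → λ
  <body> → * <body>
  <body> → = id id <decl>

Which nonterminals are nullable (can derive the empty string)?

Directly nullable (have an λ-production): <decl>, <rest>, <params>, <term>.
No other nonterminal has a production whose RHS symbols are all nullable.

{ <decl>, <params>, <rest>, <term> }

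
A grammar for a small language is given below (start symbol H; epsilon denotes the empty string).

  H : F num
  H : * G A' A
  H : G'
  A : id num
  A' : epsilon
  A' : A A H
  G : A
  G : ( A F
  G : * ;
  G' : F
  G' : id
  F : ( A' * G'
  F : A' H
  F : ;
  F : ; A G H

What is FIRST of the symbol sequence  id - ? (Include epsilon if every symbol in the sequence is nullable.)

{ id }

id is a terminal; add {id} and stop.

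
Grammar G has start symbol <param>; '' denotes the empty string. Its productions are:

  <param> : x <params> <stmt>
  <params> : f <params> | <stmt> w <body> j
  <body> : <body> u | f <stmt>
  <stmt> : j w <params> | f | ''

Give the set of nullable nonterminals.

Directly nullable (have an ''-production): <stmt>.
No other nonterminal has a production whose RHS symbols are all nullable.

{ <stmt> }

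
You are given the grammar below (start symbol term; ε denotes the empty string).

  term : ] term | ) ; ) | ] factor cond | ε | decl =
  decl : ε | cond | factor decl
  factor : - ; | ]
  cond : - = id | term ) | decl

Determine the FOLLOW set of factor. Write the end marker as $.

In term : ] factor cond: add FIRST(cond)\{ε} = { ), -, =, ] }.
  Since cond is nullable, also add FOLLOW(term) = { $, ) }.
In decl : factor decl: add FIRST(decl)\{ε} = { ), -, =, ] }.
  Since decl is nullable, also add FOLLOW(decl) = { $, ), = }.
Union: FOLLOW(factor) = { $, ), -, =, ] }.

{ $, ), -, =, ] }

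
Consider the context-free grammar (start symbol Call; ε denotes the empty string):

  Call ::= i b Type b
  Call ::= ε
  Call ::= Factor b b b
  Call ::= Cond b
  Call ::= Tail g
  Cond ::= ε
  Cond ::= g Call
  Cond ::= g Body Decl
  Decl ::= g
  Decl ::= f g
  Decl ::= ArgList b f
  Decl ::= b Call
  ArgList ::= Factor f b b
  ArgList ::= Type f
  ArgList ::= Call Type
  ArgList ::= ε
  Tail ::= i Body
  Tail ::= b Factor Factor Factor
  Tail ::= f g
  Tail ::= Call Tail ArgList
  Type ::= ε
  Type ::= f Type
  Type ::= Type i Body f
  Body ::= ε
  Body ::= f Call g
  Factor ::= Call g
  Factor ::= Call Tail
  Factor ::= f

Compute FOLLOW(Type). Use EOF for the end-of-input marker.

In Call ::= i b Type b: add FIRST(b) = { b }.
In ArgList ::= Type f: add FIRST(f) = { f }.
In ArgList ::= Call Type: Type is at the end, add FOLLOW(ArgList) = { b, f, g, i }.
In Type ::= f Type: Type is at the end, add FOLLOW(Type) = { b, f, g, i }.
In Type ::= Type i Body f: add FIRST(i Body f) = { i }.
Union: FOLLOW(Type) = { b, f, g, i }.

{ b, f, g, i }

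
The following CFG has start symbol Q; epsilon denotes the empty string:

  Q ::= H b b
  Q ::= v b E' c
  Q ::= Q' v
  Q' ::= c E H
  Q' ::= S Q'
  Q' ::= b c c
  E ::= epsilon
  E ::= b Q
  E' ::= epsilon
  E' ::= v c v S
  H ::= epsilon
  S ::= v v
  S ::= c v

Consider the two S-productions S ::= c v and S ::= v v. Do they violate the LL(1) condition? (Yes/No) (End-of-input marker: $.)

No

FIRST(c v) = { c } and FIRST(v v) = { v }.
The FIRST sets are disjoint and neither alternative is nullable — no conflict.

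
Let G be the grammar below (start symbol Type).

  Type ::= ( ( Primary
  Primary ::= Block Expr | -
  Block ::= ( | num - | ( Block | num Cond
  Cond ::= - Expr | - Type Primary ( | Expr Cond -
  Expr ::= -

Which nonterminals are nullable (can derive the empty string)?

{ } (none)

No nonterminal has an empty production or an RHS whose symbols are all nullable.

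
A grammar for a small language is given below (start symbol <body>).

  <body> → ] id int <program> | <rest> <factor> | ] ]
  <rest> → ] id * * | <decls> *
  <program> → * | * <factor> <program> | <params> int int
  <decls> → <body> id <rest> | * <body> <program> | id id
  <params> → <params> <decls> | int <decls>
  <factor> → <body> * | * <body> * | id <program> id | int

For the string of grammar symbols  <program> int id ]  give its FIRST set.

Add FIRST(<program>) = { *, int }; <program> is not nullable, stop.

{ *, int }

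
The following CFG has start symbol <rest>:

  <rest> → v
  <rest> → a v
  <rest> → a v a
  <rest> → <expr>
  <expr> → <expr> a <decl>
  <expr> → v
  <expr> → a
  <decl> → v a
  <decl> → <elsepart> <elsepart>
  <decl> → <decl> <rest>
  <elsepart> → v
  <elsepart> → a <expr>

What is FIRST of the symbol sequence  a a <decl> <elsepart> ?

a is a terminal; add {a} and stop.

{ a }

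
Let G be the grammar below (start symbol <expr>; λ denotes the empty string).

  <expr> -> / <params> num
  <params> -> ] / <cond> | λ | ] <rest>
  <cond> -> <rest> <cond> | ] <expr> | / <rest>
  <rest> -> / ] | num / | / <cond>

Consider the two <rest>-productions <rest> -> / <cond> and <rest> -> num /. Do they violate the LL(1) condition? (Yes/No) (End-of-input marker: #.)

No

FIRST(/ <cond>) = { / } and FIRST(num /) = { num }.
The FIRST sets are disjoint and neither alternative is nullable — no conflict.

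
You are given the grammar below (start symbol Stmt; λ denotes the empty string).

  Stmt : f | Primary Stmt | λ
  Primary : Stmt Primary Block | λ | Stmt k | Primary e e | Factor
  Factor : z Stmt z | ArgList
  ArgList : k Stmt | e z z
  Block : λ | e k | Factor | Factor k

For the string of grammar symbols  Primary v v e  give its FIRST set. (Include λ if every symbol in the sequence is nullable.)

Add FIRST(Primary)\{λ} = { e, f, k, z }; Primary is nullable, continue.
v is a terminal; add {v} and stop.

{ e, f, k, v, z }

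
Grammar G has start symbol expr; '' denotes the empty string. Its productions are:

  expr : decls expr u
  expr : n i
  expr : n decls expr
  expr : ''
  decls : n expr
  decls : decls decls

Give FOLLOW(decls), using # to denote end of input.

In expr : decls expr u: add FIRST(expr u) = { n, u }.
In expr : n decls expr: add FIRST(expr)\{''} = { n }.
  Since expr is nullable, also add FOLLOW(expr) = { #, n, u }.
In decls : decls decls: add FIRST(decls) = { n }.
In decls : decls decls: decls is at the end, add FOLLOW(decls) = { #, n, u }.
Union: FOLLOW(decls) = { #, n, u }.

{ #, n, u }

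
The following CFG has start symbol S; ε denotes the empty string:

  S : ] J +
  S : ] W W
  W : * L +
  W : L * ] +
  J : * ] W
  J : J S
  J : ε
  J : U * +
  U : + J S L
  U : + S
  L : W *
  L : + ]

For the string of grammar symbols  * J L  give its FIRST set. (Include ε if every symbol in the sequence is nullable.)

* is a terminal; add {*} and stop.

{ * }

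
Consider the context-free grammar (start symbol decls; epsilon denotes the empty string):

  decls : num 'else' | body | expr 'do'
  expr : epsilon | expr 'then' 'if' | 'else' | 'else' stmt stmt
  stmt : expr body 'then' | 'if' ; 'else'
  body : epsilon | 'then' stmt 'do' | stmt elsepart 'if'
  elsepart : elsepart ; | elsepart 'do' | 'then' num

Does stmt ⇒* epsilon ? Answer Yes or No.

No

Nullable nonterminals: body, decls, expr.
No production of stmt has an RHS whose symbols are all nullable, so stmt is not nullable.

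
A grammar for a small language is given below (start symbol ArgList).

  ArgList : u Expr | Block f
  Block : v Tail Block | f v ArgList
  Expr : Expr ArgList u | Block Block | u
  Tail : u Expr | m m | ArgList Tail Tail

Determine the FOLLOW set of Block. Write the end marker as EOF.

{ EOF, f, m, u, v }

In ArgList : Block f: add FIRST(f) = { f }.
In Block : v Tail Block: Block is at the end, add FOLLOW(Block) = { EOF, f, m, u, v }.
In Expr : Block Block: add FIRST(Block) = { f, v }.
In Expr : Block Block: Block is at the end, add FOLLOW(Expr) = { EOF, f, m, u, v }.
Union: FOLLOW(Block) = { EOF, f, m, u, v }.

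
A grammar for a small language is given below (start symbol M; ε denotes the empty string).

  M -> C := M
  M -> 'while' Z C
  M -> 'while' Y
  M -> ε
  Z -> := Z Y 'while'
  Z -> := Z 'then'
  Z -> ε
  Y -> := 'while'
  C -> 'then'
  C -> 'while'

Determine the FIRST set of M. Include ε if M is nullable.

{ 'then', 'while', ε }

From M -> C := M: add FIRST(C) = { 'then', 'while' }.
M -> 'while' Z C contributes {'while'}.
M -> 'while' Y contributes {'while'}.
M -> ε contributes ε.
Union: FIRST(M) = { 'then', 'while', ε }.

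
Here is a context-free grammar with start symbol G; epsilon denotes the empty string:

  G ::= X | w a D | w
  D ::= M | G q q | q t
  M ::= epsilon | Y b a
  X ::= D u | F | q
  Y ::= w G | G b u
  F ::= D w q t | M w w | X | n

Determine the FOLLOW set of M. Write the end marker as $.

In D ::= M: M is at the end, add FOLLOW(D) = { $, b, q, u, w }.
In F ::= M w w: add FIRST(w w) = { w }.
Union: FOLLOW(M) = { $, b, q, u, w }.

{ $, b, q, u, w }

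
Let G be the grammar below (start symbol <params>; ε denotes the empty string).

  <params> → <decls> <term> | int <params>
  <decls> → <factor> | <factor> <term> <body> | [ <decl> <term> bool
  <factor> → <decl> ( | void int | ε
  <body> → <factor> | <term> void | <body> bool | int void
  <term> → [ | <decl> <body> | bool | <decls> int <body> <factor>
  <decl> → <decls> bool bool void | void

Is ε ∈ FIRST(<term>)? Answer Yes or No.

No

Nullable nonterminals: <body>, <decls>, <factor>.
No production of <term> has an RHS whose symbols are all nullable, so <term> is not nullable.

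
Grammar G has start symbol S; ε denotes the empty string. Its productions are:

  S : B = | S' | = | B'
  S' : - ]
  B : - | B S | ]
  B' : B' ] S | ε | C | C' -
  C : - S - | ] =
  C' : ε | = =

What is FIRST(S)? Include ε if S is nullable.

{ -, =, ], ε }

From S : B =: add FIRST(B) = { -, ] }.
From S : S': add FIRST(S') = { - }.
S : = contributes {=}.
From S : B': add FIRST(B') = { -, =, ], ε } (including ε since B' is nullable).
Union: FIRST(S) = { -, =, ], ε }.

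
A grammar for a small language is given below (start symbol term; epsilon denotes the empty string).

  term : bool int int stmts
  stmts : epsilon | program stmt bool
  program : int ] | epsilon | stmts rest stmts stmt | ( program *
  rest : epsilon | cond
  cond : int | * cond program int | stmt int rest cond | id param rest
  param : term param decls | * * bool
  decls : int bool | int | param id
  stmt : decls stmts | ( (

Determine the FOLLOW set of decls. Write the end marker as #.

{ (, *, bool, id, int }

In param : term param decls: decls is at the end, add FOLLOW(param) = { (, *, bool, id, int }.
In stmt : decls stmts: add FIRST(stmts)\{epsilon} = { (, *, bool, id, int }.
  Since stmts is nullable, also add FOLLOW(stmt) = { (, *, bool, int }.
Union: FOLLOW(decls) = { (, *, bool, id, int }.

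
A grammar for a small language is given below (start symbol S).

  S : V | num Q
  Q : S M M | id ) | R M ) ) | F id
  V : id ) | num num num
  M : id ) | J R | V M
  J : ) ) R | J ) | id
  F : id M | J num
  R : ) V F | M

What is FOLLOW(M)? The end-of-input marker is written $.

In Q : S M M: add FIRST(M) = { ), id, num }.
In Q : S M M: M is at the end, add FOLLOW(Q) = { $, ), id, num }.
In Q : R M ) ): add FIRST() )) = { ) }.
In M : V M: M is at the end, add FOLLOW(M) = { $, ), id, num }.
In F : id M: M is at the end, add FOLLOW(F) = { $, ), id, num }.
In R : M: M is at the end, add FOLLOW(R) = { $, ), id, num }.
Union: FOLLOW(M) = { $, ), id, num }.

{ $, ), id, num }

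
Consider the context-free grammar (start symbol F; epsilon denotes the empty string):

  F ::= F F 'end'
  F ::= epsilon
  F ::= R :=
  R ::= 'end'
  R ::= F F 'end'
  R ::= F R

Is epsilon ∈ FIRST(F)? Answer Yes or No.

F has an epsilon-production, so F ⇒ epsilon.

Yes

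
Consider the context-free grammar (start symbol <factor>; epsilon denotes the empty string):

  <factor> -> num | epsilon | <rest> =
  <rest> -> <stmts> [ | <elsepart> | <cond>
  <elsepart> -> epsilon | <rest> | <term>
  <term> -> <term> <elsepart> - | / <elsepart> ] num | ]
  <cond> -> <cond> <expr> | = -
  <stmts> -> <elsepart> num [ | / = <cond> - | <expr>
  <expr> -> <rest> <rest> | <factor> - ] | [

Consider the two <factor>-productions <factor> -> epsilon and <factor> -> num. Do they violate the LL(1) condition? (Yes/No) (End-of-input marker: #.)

FIRST(epsilon) = { epsilon } and FIRST(num) = { num }.
The first is nullable but FOLLOW(<factor>) = { #, - } is disjoint from FIRST of the second.

No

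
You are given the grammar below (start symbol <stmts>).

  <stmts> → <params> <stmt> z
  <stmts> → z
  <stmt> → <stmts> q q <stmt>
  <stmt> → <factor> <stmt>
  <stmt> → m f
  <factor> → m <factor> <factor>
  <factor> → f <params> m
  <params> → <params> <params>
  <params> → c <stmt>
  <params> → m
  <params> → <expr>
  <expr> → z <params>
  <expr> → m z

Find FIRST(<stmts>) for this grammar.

{ c, m, z }

From <stmts> → <params> <stmt> z: add FIRST(<params>) = { c, m, z }.
<stmts> → z contributes {z}.
Union: FIRST(<stmts>) = { c, m, z }.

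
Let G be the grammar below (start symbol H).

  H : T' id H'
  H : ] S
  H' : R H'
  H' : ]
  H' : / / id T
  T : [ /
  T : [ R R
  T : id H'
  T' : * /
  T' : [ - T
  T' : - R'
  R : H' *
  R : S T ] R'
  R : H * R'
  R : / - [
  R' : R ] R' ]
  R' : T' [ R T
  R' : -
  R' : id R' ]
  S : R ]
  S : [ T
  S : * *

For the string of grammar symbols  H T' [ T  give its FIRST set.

{ *, -, [, ] }

Add FIRST(H) = { *, -, [, ] }; H is not nullable, stop.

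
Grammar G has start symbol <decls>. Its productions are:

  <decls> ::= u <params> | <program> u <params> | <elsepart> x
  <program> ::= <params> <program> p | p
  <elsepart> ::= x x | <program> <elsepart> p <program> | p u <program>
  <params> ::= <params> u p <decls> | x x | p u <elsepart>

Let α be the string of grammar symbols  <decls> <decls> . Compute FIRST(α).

{ p, u, x }

Add FIRST(<decls>) = { p, u, x }; <decls> is not nullable, stop.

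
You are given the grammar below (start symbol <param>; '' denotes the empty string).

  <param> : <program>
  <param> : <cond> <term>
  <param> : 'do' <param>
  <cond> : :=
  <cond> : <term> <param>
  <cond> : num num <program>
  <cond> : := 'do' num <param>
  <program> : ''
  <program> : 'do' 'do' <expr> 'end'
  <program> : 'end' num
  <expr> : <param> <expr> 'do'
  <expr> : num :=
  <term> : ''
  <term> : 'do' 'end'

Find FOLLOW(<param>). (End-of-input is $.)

<param> is the start symbol, so $ ∈ FOLLOW(<param>).
In <param> : 'do' <param>: <param> is at the end, add FOLLOW(<param>) = { $, 'do', 'end', :=, num }.
In <cond> : <term> <param>: <param> is at the end, add FOLLOW(<cond>) = { $, 'do', 'end', :=, num }.
In <cond> : := 'do' num <param>: <param> is at the end, add FOLLOW(<cond>) = { $, 'do', 'end', :=, num }.
In <expr> : <param> <expr> 'do': add FIRST(<expr> 'do') = { 'do', 'end', :=, num }.
Union: FOLLOW(<param>) = { $, 'do', 'end', :=, num }.

{ $, 'do', 'end', :=, num }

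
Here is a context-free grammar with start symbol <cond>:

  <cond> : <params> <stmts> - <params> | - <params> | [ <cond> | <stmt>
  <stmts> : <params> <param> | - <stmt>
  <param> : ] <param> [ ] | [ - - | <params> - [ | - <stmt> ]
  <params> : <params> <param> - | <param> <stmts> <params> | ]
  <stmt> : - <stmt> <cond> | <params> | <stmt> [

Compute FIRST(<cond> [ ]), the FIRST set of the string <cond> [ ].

{ -, [, ] }

Add FIRST(<cond>) = { -, [, ] }; <cond> is not nullable, stop.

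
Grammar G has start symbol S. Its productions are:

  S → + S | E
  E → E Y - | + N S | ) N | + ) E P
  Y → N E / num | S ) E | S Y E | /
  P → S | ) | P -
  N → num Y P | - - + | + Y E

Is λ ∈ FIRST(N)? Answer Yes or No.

No nonterminal in this grammar is nullable.
No production of N has an RHS whose symbols are all nullable, so N is not nullable.

No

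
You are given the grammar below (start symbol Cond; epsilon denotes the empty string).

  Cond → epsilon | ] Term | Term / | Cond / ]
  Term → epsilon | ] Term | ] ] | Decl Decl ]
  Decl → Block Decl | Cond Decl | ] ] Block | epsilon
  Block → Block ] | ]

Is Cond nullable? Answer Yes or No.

Yes

Cond has an epsilon-production, so Cond ⇒ epsilon.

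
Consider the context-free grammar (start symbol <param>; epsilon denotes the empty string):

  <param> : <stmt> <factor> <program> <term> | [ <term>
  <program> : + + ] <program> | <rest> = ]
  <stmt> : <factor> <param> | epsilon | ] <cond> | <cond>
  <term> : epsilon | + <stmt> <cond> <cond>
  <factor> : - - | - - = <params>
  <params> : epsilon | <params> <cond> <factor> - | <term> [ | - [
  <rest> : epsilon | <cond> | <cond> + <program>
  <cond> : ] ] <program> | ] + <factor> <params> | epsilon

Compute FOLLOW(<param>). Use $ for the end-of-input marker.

<param> is the start symbol, so $ ∈ FOLLOW(<param>).
In <stmt> : <factor> <param>: <param> is at the end, add FOLLOW(<stmt>) = { $, -, [, ] }.
Union: FOLLOW(<param>) = { $, -, [, ] }.

{ $, -, [, ] }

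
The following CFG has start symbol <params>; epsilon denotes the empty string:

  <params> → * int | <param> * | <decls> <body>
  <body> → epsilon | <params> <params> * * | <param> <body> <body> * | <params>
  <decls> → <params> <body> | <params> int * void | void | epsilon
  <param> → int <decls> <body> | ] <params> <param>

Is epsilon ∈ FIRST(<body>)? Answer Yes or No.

Yes

<body> has an epsilon-production, so <body> ⇒ epsilon.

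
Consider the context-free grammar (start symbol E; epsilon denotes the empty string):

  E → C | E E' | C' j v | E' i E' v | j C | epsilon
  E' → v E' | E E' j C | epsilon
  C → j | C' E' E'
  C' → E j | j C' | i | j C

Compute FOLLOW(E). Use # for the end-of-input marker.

E is the start symbol, so # ∈ FOLLOW(E).
In E → E E': add FIRST(E')\{epsilon} = { i, j, v }.
  Since E' is nullable, also add FOLLOW(E) = { #, i, j, v }.
In E' → E E' j C: add FIRST(E' j C) = { i, j, v }.
In C' → E j: add FIRST(j) = { j }.
Union: FOLLOW(E) = { #, i, j, v }.

{ #, i, j, v }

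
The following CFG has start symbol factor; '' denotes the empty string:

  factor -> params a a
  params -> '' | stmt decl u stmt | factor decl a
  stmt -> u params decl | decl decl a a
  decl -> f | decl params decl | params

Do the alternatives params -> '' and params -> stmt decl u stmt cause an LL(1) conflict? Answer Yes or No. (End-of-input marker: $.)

Yes

FIRST('') = { '' } and FIRST(stmt decl u stmt) = { a, f, u }.
The first alternative is nullable and FOLLOW(params) = { a, f, u } shares a with FIRST of the second — conflict.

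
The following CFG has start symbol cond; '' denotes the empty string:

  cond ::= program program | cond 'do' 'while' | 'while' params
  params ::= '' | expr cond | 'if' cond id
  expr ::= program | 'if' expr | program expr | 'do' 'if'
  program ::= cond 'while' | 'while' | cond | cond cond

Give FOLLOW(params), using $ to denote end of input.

In cond ::= 'while' params: params is at the end, add FOLLOW(cond) = { $, 'do', 'if', 'while', id }.
Union: FOLLOW(params) = { $, 'do', 'if', 'while', id }.

{ $, 'do', 'if', 'while', id }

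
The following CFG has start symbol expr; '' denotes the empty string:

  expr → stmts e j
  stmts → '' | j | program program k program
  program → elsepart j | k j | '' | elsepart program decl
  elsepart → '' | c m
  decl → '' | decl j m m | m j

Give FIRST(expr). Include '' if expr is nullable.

From expr → stmts e j: stmts nullable, take FIRST(stmts) ∪ {e} = { c, e, j, k, m }.
Union: FIRST(expr) = { c, e, j, k, m }.

{ c, e, j, k, m }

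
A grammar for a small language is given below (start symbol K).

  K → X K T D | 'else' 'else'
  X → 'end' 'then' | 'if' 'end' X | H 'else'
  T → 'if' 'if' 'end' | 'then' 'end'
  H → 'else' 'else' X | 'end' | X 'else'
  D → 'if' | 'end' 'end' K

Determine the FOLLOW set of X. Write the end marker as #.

In K → X K T D: add FIRST(K T D) = { 'else', 'end', 'if' }.
In X → 'if' 'end' X: X is at the end, add FOLLOW(X) = { 'else', 'end', 'if' }.
In H → 'else' 'else' X: X is at the end, add FOLLOW(H) = { 'else' }.
In H → X 'else': add FIRST('else') = { 'else' }.
Union: FOLLOW(X) = { 'else', 'end', 'if' }.

{ 'else', 'end', 'if' }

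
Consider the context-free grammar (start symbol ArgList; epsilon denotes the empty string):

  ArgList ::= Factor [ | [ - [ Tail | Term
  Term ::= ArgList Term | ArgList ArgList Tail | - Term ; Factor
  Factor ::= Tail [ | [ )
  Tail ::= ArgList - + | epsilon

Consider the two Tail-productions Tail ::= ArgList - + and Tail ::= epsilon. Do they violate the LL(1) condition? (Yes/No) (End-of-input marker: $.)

FIRST(ArgList - +) = { -, [ } and FIRST(epsilon) = { epsilon }.
The second alternative is nullable and FOLLOW(Tail) = { $, -, ;, [ } shares - with FIRST of the first — conflict.

Yes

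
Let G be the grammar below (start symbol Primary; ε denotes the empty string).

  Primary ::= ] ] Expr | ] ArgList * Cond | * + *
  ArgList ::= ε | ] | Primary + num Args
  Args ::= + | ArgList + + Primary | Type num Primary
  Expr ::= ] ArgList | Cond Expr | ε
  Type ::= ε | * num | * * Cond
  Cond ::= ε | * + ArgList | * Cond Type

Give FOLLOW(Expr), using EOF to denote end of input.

{ EOF, *, +, ], num }

In Primary ::= ] ] Expr: Expr is at the end, add FOLLOW(Primary) = { EOF, *, +, ], num }.
In Expr ::= Cond Expr: Expr is at the end, add FOLLOW(Expr) = { EOF, *, +, ], num }.
Union: FOLLOW(Expr) = { EOF, *, +, ], num }.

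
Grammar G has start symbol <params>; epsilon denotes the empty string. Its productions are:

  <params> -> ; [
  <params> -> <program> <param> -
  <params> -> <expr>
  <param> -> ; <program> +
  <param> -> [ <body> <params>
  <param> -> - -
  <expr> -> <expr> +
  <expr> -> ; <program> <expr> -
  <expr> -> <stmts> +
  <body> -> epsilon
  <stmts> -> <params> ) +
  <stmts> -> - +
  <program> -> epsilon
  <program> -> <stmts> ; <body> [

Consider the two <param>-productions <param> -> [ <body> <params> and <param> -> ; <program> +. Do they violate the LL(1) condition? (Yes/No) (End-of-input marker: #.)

No

FIRST([ <body> <params>) = { [ } and FIRST(; <program> +) = { ; }.
The FIRST sets are disjoint and neither alternative is nullable — no conflict.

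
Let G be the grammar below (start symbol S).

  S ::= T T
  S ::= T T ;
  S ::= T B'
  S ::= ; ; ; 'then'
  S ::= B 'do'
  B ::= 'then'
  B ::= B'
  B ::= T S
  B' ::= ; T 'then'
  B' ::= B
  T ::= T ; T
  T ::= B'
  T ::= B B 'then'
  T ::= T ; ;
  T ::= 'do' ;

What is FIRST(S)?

From S ::= T T: add FIRST(T) = { 'do', 'then', ; }.
From S ::= T T ;: add FIRST(T) = { 'do', 'then', ; }.
From S ::= T B': add FIRST(T) = { 'do', 'then', ; }.
S ::= ; ; ; 'then' contributes {;}.
From S ::= B 'do': add FIRST(B) = { 'do', 'then', ; }.
Union: FIRST(S) = { 'do', 'then', ; }.

{ 'do', 'then', ; }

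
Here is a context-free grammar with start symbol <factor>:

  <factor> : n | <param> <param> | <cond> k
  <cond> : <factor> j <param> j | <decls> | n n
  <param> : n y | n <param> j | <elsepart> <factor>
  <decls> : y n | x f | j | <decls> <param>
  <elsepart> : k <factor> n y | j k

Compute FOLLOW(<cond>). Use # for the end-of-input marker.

{ k }

In <factor> : <cond> k: add FIRST(k) = { k }.
Union: FOLLOW(<cond>) = { k }.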